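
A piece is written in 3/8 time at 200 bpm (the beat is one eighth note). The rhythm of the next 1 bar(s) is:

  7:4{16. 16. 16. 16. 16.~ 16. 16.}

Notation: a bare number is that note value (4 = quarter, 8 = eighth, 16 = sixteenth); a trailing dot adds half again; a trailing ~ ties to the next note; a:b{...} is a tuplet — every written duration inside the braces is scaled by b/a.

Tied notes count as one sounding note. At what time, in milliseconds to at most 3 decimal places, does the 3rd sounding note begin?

note 3 onset = 6/7b = 257.143ms

1. 0.0ms @ 0 + 128.571ms (3/7)
2. 128.571ms @ 3/7 + 128.571ms (3/7)
3. 257.143ms @ 6/7 + 128.571ms (3/7)
4. 385.714ms @ 9/7 + 128.571ms (3/7)
5. 514.286ms @ 12/7 + 257.143ms (6/7)
6. 771.429ms @ 18/7 + 128.571ms (3/7)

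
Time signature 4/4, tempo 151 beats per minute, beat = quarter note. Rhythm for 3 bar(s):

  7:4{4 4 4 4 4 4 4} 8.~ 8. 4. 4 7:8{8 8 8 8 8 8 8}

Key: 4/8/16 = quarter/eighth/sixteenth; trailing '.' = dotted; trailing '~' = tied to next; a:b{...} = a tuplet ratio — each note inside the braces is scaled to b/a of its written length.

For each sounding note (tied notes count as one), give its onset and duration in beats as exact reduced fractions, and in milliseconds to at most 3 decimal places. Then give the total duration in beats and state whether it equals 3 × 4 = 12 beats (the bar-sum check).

1) 0.0ms=0b +227.058ms=4/7b
2) 227.058ms=4/7b +227.058ms=4/7b
3) 454.115ms=8/7b +227.058ms=4/7b
4) 681.173ms=12/7b +227.058ms=4/7b
5) 908.231ms=16/7b +227.058ms=4/7b
6) 1135.289ms=20/7b +227.058ms=4/7b
7) 1362.346ms=24/7b +227.058ms=4/7b
8) 1589.404ms=4b +596.026ms=3/2b
9) 2185.43ms=11/2b +596.026ms=3/2b
10) 2781.457ms=7b +397.351ms=1b
11) 3178.808ms=8b +227.058ms=4/7b
12) 3405.866ms=60/7b +227.058ms=4/7b
13) 3632.923ms=64/7b +227.058ms=4/7b
14) 3859.981ms=68/7b +227.058ms=4/7b
15) 4087.039ms=72/7b +227.058ms=4/7b
16) 4314.096ms=76/7b +227.058ms=4/7b
17) 4541.154ms=80/7b +227.058ms=4/7b
Σ=12b of 12 (151bpm 4/4) — PASS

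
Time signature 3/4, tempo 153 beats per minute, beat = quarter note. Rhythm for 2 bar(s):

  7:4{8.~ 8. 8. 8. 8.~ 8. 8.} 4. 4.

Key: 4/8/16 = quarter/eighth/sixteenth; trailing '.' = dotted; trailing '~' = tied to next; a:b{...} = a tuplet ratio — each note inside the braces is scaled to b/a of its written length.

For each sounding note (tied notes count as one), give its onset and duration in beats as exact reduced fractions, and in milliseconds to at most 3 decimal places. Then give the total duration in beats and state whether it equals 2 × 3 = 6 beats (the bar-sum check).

1) 0.0ms=0b +336.134ms=6/7b
2) 336.134ms=6/7b +168.067ms=3/7b
3) 504.202ms=9/7b +168.067ms=3/7b
4) 672.269ms=12/7b +336.134ms=6/7b
5) 1008.403ms=18/7b +168.067ms=3/7b
6) 1176.471ms=3b +588.235ms=3/2b
7) 1764.706ms=9/2b +588.235ms=3/2b
Σ=6b of 6 (153bpm 3/4) — PASS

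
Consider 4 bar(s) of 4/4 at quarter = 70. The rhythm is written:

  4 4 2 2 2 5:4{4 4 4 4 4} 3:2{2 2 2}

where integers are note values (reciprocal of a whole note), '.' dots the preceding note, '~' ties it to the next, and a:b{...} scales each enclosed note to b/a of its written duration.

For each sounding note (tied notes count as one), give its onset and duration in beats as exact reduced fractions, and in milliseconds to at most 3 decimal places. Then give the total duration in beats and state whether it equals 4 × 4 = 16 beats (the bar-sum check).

1) 0.0ms=0b +857.143ms=1b
2) 857.143ms=1b +857.143ms=1b
3) 1714.286ms=2b +1714.286ms=2b
4) 3428.571ms=4b +1714.286ms=2b
5) 5142.857ms=6b +1714.286ms=2b
6) 6857.143ms=8b +685.714ms=4/5b
7) 7542.857ms=44/5b +685.714ms=4/5b
8) 8228.571ms=48/5b +685.714ms=4/5b
9) 8914.286ms=52/5b +685.714ms=4/5b
10) 9600.0ms=56/5b +685.714ms=4/5b
11) 10285.714ms=12b +1142.857ms=4/3b
12) 11428.571ms=40/3b +1142.857ms=4/3b
13) 12571.429ms=44/3b +1142.857ms=4/3b
Σ=16b of 16 (70bpm 4/4) — PASS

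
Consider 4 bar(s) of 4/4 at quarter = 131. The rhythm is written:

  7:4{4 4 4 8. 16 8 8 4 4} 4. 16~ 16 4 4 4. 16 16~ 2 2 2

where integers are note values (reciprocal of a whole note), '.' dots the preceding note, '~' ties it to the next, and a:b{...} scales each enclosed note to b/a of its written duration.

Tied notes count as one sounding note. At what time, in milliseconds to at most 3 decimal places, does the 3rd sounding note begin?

1. 0.0ms @ 0 + 261.723ms (4/7)
2. 261.723ms @ 4/7 + 261.723ms (4/7)
3. 523.446ms @ 8/7 + 261.723ms (4/7)
4. 785.169ms @ 12/7 + 196.292ms (3/7)
5. 981.461ms @ 15/7 + 65.431ms (1/7)
6. 1046.892ms @ 16/7 + 130.862ms (2/7)
7. 1177.754ms @ 18/7 + 130.862ms (2/7)
8. 1308.615ms @ 20/7 + 261.723ms (4/7)
9. 1570.338ms @ 24/7 + 261.723ms (4/7)
10. 1832.061ms @ 4 + 687.023ms (3/2)
11. 2519.084ms @ 11/2 + 229.008ms (1/2)
12. 2748.092ms @ 6 + 458.015ms (1)
13. 3206.107ms @ 7 + 458.015ms (1)
14. 3664.122ms @ 8 + 687.023ms (3/2)
15. 4351.145ms @ 19/2 + 114.504ms (1/4)
16. 4465.649ms @ 39/4 + 1030.534ms (9/4)
17. 5496.183ms @ 12 + 916.031ms (2)
18. 6412.214ms @ 14 + 916.031ms (2)

note 3 onset = 8/7b = 523.446ms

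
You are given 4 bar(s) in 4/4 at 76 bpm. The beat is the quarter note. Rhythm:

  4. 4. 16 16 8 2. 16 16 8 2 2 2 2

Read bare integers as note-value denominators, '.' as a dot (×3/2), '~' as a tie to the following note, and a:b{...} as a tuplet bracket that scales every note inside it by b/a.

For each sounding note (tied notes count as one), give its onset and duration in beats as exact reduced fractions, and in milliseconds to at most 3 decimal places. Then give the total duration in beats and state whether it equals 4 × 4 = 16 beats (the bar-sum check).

1) 0.0ms=0b +1184.211ms=3/2b
2) 1184.211ms=3/2b +1184.211ms=3/2b
3) 2368.421ms=3b +197.368ms=1/4b
4) 2565.789ms=13/4b +197.368ms=1/4b
5) 2763.158ms=7/2b +394.737ms=1/2b
6) 3157.895ms=4b +2368.421ms=3b
7) 5526.316ms=7b +197.368ms=1/4b
8) 5723.684ms=29/4b +197.368ms=1/4b
9) 5921.053ms=15/2b +394.737ms=1/2b
10) 6315.789ms=8b +1578.947ms=2b
11) 7894.737ms=10b +1578.947ms=2b
12) 9473.684ms=12b +1578.947ms=2b
13) 11052.632ms=14b +1578.947ms=2b
Σ=16b of 16 (76bpm 4/4) — PASS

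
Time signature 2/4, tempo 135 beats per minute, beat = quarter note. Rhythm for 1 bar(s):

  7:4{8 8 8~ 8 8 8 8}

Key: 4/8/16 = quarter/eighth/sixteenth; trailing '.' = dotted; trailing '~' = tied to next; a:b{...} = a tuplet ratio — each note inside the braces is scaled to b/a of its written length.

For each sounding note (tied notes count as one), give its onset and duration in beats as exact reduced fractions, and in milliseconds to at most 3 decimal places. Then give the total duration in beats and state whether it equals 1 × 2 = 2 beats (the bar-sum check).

1) 0.0ms=0b +126.984ms=2/7b
2) 126.984ms=2/7b +126.984ms=2/7b
3) 253.968ms=4/7b +253.968ms=4/7b
4) 507.937ms=8/7b +126.984ms=2/7b
5) 634.921ms=10/7b +126.984ms=2/7b
6) 761.905ms=12/7b +126.984ms=2/7b
Σ=2b of 2 (135bpm 2/4) — PASS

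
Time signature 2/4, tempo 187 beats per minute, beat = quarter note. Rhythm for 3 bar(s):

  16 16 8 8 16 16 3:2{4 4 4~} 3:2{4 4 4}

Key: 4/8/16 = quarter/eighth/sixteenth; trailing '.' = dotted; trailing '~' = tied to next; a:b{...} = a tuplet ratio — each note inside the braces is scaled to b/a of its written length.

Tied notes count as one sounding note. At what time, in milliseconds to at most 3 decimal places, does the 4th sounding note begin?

1. 0.0ms @ 0 + 80.214ms (1/4)
2. 80.214ms @ 1/4 + 80.214ms (1/4)
3. 160.428ms @ 1/2 + 160.428ms (1/2)
4. 320.856ms @ 1 + 160.428ms (1/2)
5. 481.283ms @ 3/2 + 80.214ms (1/4)
6. 561.497ms @ 7/4 + 80.214ms (1/4)
7. 641.711ms @ 2 + 213.904ms (2/3)
8. 855.615ms @ 8/3 + 213.904ms (2/3)
9. 1069.519ms @ 10/3 + 427.807ms (4/3)
10. 1497.326ms @ 14/3 + 213.904ms (2/3)
11. 1711.23ms @ 16/3 + 213.904ms (2/3)

note 4 onset = 1b = 320.856ms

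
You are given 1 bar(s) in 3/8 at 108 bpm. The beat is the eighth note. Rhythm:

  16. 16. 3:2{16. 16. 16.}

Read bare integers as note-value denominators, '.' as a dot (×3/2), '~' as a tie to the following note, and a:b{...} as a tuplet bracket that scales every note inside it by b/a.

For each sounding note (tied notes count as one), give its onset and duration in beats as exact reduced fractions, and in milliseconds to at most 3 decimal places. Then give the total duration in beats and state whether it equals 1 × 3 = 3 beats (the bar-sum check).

1) 0.0ms=0b +416.667ms=3/4b
2) 416.667ms=3/4b +416.667ms=3/4b
3) 833.333ms=3/2b +277.778ms=1/2b
4) 1111.111ms=2b +277.778ms=1/2b
5) 1388.889ms=5/2b +277.778ms=1/2b
Σ=3b of 3 (108bpm 3/8) — PASS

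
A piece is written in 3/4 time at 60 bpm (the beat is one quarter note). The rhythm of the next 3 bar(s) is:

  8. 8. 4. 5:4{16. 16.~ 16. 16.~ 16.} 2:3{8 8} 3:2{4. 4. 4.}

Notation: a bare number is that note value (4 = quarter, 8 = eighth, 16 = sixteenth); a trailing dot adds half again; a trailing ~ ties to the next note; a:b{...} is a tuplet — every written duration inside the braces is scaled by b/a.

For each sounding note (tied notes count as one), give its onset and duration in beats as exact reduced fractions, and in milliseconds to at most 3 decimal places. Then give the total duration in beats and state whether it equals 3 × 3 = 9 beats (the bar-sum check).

1) 0.0ms=0b +750.0ms=3/4b
2) 750.0ms=3/4b +750.0ms=3/4b
3) 1500.0ms=3/2b +1500.0ms=3/2b
4) 3000.0ms=3b +300.0ms=3/10b
5) 3300.0ms=33/10b +600.0ms=3/5b
6) 3900.0ms=39/10b +600.0ms=3/5b
7) 4500.0ms=9/2b +750.0ms=3/4b
8) 5250.0ms=21/4b +750.0ms=3/4b
9) 6000.0ms=6b +1000.0ms=1b
10) 7000.0ms=7b +1000.0ms=1b
11) 8000.0ms=8b +1000.0ms=1b
Σ=9b of 9 (60bpm 3/4) — PASS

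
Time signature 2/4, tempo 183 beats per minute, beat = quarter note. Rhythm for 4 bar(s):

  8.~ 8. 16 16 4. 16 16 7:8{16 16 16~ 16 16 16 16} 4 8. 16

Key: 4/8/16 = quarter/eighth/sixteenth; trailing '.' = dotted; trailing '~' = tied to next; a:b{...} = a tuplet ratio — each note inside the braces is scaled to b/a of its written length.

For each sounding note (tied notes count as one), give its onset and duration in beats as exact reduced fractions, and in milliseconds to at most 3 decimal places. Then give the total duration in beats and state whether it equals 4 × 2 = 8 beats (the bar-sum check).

1) 0.0ms=0b +491.803ms=3/2b
2) 491.803ms=3/2b +81.967ms=1/4b
3) 573.77ms=7/4b +81.967ms=1/4b
4) 655.738ms=2b +491.803ms=3/2b
5) 1147.541ms=7/2b +81.967ms=1/4b
6) 1229.508ms=15/4b +81.967ms=1/4b
7) 1311.475ms=4b +93.677ms=2/7b
8) 1405.152ms=30/7b +93.677ms=2/7b
9) 1498.829ms=32/7b +187.354ms=4/7b
10) 1686.183ms=36/7b +93.677ms=2/7b
11) 1779.859ms=38/7b +93.677ms=2/7b
12) 1873.536ms=40/7b +93.677ms=2/7b
13) 1967.213ms=6b +327.869ms=1b
14) 2295.082ms=7b +245.902ms=3/4b
15) 2540.984ms=31/4b +81.967ms=1/4b
Σ=8b of 8 (183bpm 2/4) — PASS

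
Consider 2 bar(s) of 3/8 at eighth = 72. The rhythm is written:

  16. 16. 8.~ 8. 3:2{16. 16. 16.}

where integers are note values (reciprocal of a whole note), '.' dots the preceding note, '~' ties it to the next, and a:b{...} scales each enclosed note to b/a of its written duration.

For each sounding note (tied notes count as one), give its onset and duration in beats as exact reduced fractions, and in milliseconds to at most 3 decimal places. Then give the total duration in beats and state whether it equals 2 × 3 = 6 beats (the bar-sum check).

1) 0.0ms=0b +625.0ms=3/4b
2) 625.0ms=3/4b +625.0ms=3/4b
3) 1250.0ms=3/2b +2500.0ms=3b
4) 3750.0ms=9/2b +416.667ms=1/2b
5) 4166.667ms=5b +416.667ms=1/2b
6) 4583.333ms=11/2b +416.667ms=1/2b
Σ=6b of 6 (72bpm 3/8) — PASS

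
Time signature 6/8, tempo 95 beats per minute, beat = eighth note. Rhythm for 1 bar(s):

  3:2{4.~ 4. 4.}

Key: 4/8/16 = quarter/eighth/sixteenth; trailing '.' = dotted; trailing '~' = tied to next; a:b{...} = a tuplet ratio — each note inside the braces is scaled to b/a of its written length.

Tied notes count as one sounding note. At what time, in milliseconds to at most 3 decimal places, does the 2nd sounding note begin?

1. 0.0ms @ 0 + 2526.316ms (4)
2. 2526.316ms @ 4 + 1263.158ms (2)

note 2 onset = 4b = 2526.316ms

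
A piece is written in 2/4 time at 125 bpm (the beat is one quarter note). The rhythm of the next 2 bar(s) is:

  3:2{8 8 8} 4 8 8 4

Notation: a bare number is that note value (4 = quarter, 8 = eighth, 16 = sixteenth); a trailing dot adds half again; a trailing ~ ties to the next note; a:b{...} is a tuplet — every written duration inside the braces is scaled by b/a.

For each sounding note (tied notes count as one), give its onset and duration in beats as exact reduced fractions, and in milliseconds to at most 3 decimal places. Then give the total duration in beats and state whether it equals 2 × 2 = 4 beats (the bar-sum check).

1) 0.0ms=0b +160.0ms=1/3b
2) 160.0ms=1/3b +160.0ms=1/3b
3) 320.0ms=2/3b +160.0ms=1/3b
4) 480.0ms=1b +480.0ms=1b
5) 960.0ms=2b +240.0ms=1/2b
6) 1200.0ms=5/2b +240.0ms=1/2b
7) 1440.0ms=3b +480.0ms=1b
Σ=4b of 4 (125bpm 2/4) — PASS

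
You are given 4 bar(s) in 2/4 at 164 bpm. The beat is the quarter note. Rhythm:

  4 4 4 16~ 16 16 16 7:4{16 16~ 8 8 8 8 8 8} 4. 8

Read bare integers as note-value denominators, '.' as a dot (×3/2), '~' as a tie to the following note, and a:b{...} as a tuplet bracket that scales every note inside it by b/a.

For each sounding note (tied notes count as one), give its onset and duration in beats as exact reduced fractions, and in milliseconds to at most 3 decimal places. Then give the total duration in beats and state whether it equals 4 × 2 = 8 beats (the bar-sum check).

1) 0.0ms=0b +365.854ms=1b
2) 365.854ms=1b +365.854ms=1b
3) 731.707ms=2b +365.854ms=1b
4) 1097.561ms=3b +182.927ms=1/2b
5) 1280.488ms=7/2b +91.463ms=1/4b
6) 1371.951ms=15/4b +91.463ms=1/4b
7) 1463.415ms=4b +52.265ms=1/7b
8) 1515.679ms=29/7b +156.794ms=3/7b
9) 1672.474ms=32/7b +104.53ms=2/7b
10) 1777.003ms=34/7b +104.53ms=2/7b
11) 1881.533ms=36/7b +104.53ms=2/7b
12) 1986.063ms=38/7b +104.53ms=2/7b
13) 2090.592ms=40/7b +104.53ms=2/7b
14) 2195.122ms=6b +548.78ms=3/2b
15) 2743.902ms=15/2b +182.927ms=1/2b
Σ=8b of 8 (164bpm 2/4) — PASS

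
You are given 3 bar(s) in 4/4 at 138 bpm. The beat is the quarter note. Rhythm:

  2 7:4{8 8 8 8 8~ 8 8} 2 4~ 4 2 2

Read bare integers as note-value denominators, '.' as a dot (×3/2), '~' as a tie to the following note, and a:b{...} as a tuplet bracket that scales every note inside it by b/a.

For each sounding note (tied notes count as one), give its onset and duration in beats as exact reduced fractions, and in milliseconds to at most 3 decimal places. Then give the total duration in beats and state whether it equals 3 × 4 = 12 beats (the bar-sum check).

1) 0.0ms=0b +869.565ms=2b
2) 869.565ms=2b +124.224ms=2/7b
3) 993.789ms=16/7b +124.224ms=2/7b
4) 1118.012ms=18/7b +124.224ms=2/7b
5) 1242.236ms=20/7b +124.224ms=2/7b
6) 1366.46ms=22/7b +248.447ms=4/7b
7) 1614.907ms=26/7b +124.224ms=2/7b
8) 1739.13ms=4b +869.565ms=2b
9) 2608.696ms=6b +869.565ms=2b
10) 3478.261ms=8b +869.565ms=2b
11) 4347.826ms=10b +869.565ms=2b
Σ=12b of 12 (138bpm 4/4) — PASS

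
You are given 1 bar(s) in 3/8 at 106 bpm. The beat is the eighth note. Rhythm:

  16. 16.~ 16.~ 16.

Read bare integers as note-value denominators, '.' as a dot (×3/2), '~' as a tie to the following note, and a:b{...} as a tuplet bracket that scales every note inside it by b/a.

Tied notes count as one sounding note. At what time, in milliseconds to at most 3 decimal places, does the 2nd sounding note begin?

note 2 onset = 3/4b = 424.528ms

1. 0.0ms @ 0 + 424.528ms (3/4)
2. 424.528ms @ 3/4 + 1273.585ms (9/4)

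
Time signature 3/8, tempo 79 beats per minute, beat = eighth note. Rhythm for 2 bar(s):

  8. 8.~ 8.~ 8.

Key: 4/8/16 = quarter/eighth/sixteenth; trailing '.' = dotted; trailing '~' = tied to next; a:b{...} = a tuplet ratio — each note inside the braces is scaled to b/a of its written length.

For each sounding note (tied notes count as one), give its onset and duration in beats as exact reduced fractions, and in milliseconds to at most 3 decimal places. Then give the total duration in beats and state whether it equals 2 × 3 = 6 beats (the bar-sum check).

1) 0.0ms=0b +1139.241ms=3/2b
2) 1139.241ms=3/2b +3417.722ms=9/2b
Σ=6b of 6 (79bpm 3/8) — PASS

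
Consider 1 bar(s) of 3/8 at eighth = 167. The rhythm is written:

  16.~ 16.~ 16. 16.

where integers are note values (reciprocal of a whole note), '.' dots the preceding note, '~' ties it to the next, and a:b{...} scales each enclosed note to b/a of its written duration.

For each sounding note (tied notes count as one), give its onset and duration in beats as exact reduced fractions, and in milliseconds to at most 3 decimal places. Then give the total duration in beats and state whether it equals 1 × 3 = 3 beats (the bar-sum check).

1) 0.0ms=0b +808.383ms=9/4b
2) 808.383ms=9/4b +269.461ms=3/4b
Σ=3b of 3 (167bpm 3/8) — PASS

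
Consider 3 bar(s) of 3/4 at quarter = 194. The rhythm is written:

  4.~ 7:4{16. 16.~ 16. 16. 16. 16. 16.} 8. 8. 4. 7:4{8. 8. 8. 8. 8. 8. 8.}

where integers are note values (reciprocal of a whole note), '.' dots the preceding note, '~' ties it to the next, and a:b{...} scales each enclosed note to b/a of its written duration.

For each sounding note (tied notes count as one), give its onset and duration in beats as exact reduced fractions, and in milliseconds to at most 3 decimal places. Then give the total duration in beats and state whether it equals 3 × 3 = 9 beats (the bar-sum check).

1) 0.0ms=0b +530.191ms=12/7b
2) 530.191ms=12/7b +132.548ms=3/7b
3) 662.739ms=15/7b +66.274ms=3/14b
4) 729.013ms=33/14b +66.274ms=3/14b
5) 795.287ms=18/7b +66.274ms=3/14b
6) 861.561ms=39/14b +66.274ms=3/14b
7) 927.835ms=3b +231.959ms=3/4b
8) 1159.794ms=15/4b +231.959ms=3/4b
9) 1391.753ms=9/2b +463.918ms=3/2b
10) 1855.67ms=6b +132.548ms=3/7b
11) 1988.218ms=45/7b +132.548ms=3/7b
12) 2120.766ms=48/7b +132.548ms=3/7b
13) 2253.314ms=51/7b +132.548ms=3/7b
14) 2385.862ms=54/7b +132.548ms=3/7b
15) 2518.409ms=57/7b +132.548ms=3/7b
16) 2650.957ms=60/7b +132.548ms=3/7b
Σ=9b of 9 (194bpm 3/4) — PASS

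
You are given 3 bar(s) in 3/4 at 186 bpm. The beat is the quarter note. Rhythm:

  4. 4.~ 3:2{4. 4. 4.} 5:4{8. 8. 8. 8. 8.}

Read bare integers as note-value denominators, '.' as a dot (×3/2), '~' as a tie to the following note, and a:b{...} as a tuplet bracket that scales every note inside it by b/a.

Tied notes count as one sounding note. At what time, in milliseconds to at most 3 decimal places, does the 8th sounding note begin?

1. 0.0ms @ 0 + 483.871ms (3/2)
2. 483.871ms @ 3/2 + 806.452ms (5/2)
3. 1290.323ms @ 4 + 322.581ms (1)
4. 1612.903ms @ 5 + 322.581ms (1)
5. 1935.484ms @ 6 + 193.548ms (3/5)
6. 2129.032ms @ 33/5 + 193.548ms (3/5)
7. 2322.581ms @ 36/5 + 193.548ms (3/5)
8. 2516.129ms @ 39/5 + 193.548ms (3/5)
9. 2709.677ms @ 42/5 + 193.548ms (3/5)

note 8 onset = 39/5b = 2516.129ms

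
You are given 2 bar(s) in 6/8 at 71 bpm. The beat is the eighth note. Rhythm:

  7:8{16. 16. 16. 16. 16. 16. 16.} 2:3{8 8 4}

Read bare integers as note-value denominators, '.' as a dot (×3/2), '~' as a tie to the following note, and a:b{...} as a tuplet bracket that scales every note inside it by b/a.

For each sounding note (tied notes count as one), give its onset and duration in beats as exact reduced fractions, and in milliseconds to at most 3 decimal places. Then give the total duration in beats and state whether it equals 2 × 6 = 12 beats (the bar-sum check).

1) 0.0ms=0b +724.346ms=6/7b
2) 724.346ms=6/7b +724.346ms=6/7b
3) 1448.692ms=12/7b +724.346ms=6/7b
4) 2173.038ms=18/7b +724.346ms=6/7b
5) 2897.384ms=24/7b +724.346ms=6/7b
6) 3621.73ms=30/7b +724.346ms=6/7b
7) 4346.076ms=36/7b +724.346ms=6/7b
8) 5070.423ms=6b +1267.606ms=3/2b
9) 6338.028ms=15/2b +1267.606ms=3/2b
10) 7605.634ms=9b +2535.211ms=3b
Σ=12b of 12 (71bpm 6/8) — PASS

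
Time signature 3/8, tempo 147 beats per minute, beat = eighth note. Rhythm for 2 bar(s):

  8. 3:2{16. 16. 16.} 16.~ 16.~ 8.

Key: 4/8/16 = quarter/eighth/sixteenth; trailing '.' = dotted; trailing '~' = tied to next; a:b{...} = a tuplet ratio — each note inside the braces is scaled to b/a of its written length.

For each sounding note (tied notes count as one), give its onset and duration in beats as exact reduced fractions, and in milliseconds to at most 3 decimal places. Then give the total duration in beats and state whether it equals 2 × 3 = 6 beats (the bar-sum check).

1) 0.0ms=0b +612.245ms=3/2b
2) 612.245ms=3/2b +204.082ms=1/2b
3) 816.327ms=2b +204.082ms=1/2b
4) 1020.408ms=5/2b +204.082ms=1/2b
5) 1224.49ms=3b +1224.49ms=3b
Σ=6b of 6 (147bpm 3/8) — PASS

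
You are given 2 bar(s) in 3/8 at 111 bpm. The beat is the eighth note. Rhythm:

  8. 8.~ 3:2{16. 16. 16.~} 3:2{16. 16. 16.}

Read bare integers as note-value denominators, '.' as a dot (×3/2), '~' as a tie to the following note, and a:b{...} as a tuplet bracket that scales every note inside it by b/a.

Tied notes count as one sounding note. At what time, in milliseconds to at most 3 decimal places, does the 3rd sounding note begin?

1. 0.0ms @ 0 + 810.811ms (3/2)
2. 810.811ms @ 3/2 + 1081.081ms (2)
3. 1891.892ms @ 7/2 + 270.27ms (1/2)
4. 2162.162ms @ 4 + 540.541ms (1)
5. 2702.703ms @ 5 + 270.27ms (1/2)
6. 2972.973ms @ 11/2 + 270.27ms (1/2)

note 3 onset = 7/2b = 1891.892ms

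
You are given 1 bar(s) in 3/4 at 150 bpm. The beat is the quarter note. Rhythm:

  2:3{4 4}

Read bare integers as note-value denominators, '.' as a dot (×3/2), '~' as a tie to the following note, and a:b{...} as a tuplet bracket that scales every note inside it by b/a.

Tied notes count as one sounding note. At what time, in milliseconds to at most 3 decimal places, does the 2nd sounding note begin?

note 2 onset = 3/2b = 600.0ms

1. 0.0ms @ 0 + 600.0ms (3/2)
2. 600.0ms @ 3/2 + 600.0ms (3/2)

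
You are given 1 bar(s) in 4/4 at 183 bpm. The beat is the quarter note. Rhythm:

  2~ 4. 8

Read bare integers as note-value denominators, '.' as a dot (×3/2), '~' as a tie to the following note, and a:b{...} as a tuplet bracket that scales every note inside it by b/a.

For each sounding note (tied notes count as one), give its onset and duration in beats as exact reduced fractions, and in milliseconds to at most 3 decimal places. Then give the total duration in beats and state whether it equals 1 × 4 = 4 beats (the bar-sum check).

1) 0.0ms=0b +1147.541ms=7/2b
2) 1147.541ms=7/2b +163.934ms=1/2b
Σ=4b of 4 (183bpm 4/4) — PASS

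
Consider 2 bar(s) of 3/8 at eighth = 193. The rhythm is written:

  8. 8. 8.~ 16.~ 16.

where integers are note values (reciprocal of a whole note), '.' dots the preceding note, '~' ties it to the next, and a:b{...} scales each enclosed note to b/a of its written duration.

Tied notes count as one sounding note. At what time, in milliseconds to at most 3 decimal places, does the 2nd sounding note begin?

note 2 onset = 3/2b = 466.321ms

1. 0.0ms @ 0 + 466.321ms (3/2)
2. 466.321ms @ 3/2 + 466.321ms (3/2)
3. 932.642ms @ 3 + 932.642ms (3)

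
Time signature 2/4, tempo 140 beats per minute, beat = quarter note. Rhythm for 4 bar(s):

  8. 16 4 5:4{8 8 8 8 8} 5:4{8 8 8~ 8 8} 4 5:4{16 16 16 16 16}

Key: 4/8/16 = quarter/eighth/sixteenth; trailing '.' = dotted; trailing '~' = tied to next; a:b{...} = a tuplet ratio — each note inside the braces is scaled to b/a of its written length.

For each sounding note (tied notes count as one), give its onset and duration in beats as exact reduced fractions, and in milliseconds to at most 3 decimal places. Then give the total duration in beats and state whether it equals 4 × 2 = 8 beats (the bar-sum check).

1) 0.0ms=0b +321.429ms=3/4b
2) 321.429ms=3/4b +107.143ms=1/4b
3) 428.571ms=1b +428.571ms=1b
4) 857.143ms=2b +171.429ms=2/5b
5) 1028.571ms=12/5b +171.429ms=2/5b
6) 1200.0ms=14/5b +171.429ms=2/5b
7) 1371.429ms=16/5b +171.429ms=2/5b
8) 1542.857ms=18/5b +171.429ms=2/5b
9) 1714.286ms=4b +171.429ms=2/5b
10) 1885.714ms=22/5b +171.429ms=2/5b
11) 2057.143ms=24/5b +342.857ms=4/5b
12) 2400.0ms=28/5b +171.429ms=2/5b
13) 2571.429ms=6b +428.571ms=1b
14) 3000.0ms=7b +85.714ms=1/5b
15) 3085.714ms=36/5b +85.714ms=1/5b
16) 3171.429ms=37/5b +85.714ms=1/5b
17) 3257.143ms=38/5b +85.714ms=1/5b
18) 3342.857ms=39/5b +85.714ms=1/5b
Σ=8b of 8 (140bpm 2/4) — PASS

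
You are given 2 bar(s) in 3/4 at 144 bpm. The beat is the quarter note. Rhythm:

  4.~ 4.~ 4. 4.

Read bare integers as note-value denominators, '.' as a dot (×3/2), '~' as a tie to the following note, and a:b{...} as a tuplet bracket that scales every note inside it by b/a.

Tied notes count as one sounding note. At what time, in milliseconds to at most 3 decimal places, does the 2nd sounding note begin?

note 2 onset = 9/2b = 1875.0ms

1. 0.0ms @ 0 + 1875.0ms (9/2)
2. 1875.0ms @ 9/2 + 625.0ms (3/2)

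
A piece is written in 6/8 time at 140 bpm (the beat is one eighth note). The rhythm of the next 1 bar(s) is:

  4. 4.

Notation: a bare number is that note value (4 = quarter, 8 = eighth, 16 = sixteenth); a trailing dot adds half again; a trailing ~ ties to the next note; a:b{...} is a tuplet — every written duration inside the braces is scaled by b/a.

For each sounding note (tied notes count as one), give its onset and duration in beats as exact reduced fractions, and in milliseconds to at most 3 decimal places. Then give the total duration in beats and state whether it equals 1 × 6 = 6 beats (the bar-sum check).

1) 0.0ms=0b +1285.714ms=3b
2) 1285.714ms=3b +1285.714ms=3b
Σ=6b of 6 (140bpm 6/8) — PASS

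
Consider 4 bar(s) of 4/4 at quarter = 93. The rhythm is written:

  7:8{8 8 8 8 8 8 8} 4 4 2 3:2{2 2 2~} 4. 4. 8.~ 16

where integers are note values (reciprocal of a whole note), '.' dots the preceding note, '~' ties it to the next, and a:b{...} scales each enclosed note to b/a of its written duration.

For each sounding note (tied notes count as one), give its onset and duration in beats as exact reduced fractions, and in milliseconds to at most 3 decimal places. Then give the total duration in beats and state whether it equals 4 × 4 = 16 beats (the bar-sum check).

1) 0.0ms=0b +368.664ms=4/7b
2) 368.664ms=4/7b +368.664ms=4/7b
3) 737.327ms=8/7b +368.664ms=4/7b
4) 1105.991ms=12/7b +368.664ms=4/7b
5) 1474.654ms=16/7b +368.664ms=4/7b
6) 1843.318ms=20/7b +368.664ms=4/7b
7) 2211.982ms=24/7b +368.664ms=4/7b
8) 2580.645ms=4b +645.161ms=1b
9) 3225.806ms=5b +645.161ms=1b
10) 3870.968ms=6b +1290.323ms=2b
11) 5161.29ms=8b +860.215ms=4/3b
12) 6021.505ms=28/3b +860.215ms=4/3b
13) 6881.72ms=32/3b +1827.957ms=17/6b
14) 8709.677ms=27/2b +967.742ms=3/2b
15) 9677.419ms=15b +645.161ms=1b
Σ=16b of 16 (93bpm 4/4) — PASS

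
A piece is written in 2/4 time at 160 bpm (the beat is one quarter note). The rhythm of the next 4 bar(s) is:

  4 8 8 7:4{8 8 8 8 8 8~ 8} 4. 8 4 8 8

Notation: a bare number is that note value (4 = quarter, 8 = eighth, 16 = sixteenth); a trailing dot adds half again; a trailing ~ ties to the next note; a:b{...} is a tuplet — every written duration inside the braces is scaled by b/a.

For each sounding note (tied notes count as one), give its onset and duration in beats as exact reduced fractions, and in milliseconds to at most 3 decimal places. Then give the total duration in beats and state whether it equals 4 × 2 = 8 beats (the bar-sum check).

1) 0.0ms=0b +375.0ms=1b
2) 375.0ms=1b +187.5ms=1/2b
3) 562.5ms=3/2b +187.5ms=1/2b
4) 750.0ms=2b +107.143ms=2/7b
5) 857.143ms=16/7b +107.143ms=2/7b
6) 964.286ms=18/7b +107.143ms=2/7b
7) 1071.429ms=20/7b +107.143ms=2/7b
8) 1178.571ms=22/7b +107.143ms=2/7b
9) 1285.714ms=24/7b +214.286ms=4/7b
10) 1500.0ms=4b +562.5ms=3/2b
11) 2062.5ms=11/2b +187.5ms=1/2b
12) 2250.0ms=6b +375.0ms=1b
13) 2625.0ms=7b +187.5ms=1/2b
14) 2812.5ms=15/2b +187.5ms=1/2b
Σ=8b of 8 (160bpm 2/4) — PASS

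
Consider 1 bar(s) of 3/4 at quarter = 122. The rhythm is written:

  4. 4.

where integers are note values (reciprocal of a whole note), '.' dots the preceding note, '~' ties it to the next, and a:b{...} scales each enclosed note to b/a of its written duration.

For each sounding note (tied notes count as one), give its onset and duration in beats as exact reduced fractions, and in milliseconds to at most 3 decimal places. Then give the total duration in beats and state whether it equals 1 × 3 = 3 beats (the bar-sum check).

1) 0.0ms=0b +737.705ms=3/2b
2) 737.705ms=3/2b +737.705ms=3/2b
Σ=3b of 3 (122bpm 3/4) — PASS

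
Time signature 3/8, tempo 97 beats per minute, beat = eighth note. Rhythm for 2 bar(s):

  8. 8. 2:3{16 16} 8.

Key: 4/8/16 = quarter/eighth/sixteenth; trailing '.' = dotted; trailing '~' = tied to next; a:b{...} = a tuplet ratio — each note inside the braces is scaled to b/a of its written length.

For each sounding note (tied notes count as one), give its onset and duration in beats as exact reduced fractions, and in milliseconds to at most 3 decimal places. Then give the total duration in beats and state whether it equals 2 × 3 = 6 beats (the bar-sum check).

1) 0.0ms=0b +927.835ms=3/2b
2) 927.835ms=3/2b +927.835ms=3/2b
3) 1855.67ms=3b +463.918ms=3/4b
4) 2319.588ms=15/4b +463.918ms=3/4b
5) 2783.505ms=9/2b +927.835ms=3/2b
Σ=6b of 6 (97bpm 3/8) — PASS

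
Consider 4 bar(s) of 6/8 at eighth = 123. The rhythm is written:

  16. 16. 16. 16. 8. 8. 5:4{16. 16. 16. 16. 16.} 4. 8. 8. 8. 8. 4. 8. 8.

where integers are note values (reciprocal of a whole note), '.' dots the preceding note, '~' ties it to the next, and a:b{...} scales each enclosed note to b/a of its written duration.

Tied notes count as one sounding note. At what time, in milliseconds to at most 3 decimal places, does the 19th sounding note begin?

note 19 onset = 45/2b = 10975.61ms

1. 0.0ms @ 0 + 365.854ms (3/4)
2. 365.854ms @ 3/4 + 365.854ms (3/4)
3. 731.707ms @ 3/2 + 365.854ms (3/4)
4. 1097.561ms @ 9/4 + 365.854ms (3/4)
5. 1463.415ms @ 3 + 731.707ms (3/2)
6. 2195.122ms @ 9/2 + 731.707ms (3/2)
7. 2926.829ms @ 6 + 292.683ms (3/5)
8. 3219.512ms @ 33/5 + 292.683ms (3/5)
9. 3512.195ms @ 36/5 + 292.683ms (3/5)
10. 3804.878ms @ 39/5 + 292.683ms (3/5)
11. 4097.561ms @ 42/5 + 292.683ms (3/5)
12. 4390.244ms @ 9 + 1463.415ms (3)
13. 5853.659ms @ 12 + 731.707ms (3/2)
14. 6585.366ms @ 27/2 + 731.707ms (3/2)
15. 7317.073ms @ 15 + 731.707ms (3/2)
16. 8048.78ms @ 33/2 + 731.707ms (3/2)
17. 8780.488ms @ 18 + 1463.415ms (3)
18. 10243.902ms @ 21 + 731.707ms (3/2)
19. 10975.61ms @ 45/2 + 731.707ms (3/2)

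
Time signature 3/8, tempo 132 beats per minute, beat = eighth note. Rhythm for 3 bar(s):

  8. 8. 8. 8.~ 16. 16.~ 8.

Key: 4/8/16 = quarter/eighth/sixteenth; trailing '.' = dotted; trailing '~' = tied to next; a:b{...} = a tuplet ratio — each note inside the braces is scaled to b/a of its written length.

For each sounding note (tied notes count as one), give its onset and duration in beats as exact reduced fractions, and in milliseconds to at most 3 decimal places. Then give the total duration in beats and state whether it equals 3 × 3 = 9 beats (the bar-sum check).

1) 0.0ms=0b +681.818ms=3/2b
2) 681.818ms=3/2b +681.818ms=3/2b
3) 1363.636ms=3b +681.818ms=3/2b
4) 2045.455ms=9/2b +1022.727ms=9/4b
5) 3068.182ms=27/4b +1022.727ms=9/4b
Σ=9b of 9 (132bpm 3/8) — PASS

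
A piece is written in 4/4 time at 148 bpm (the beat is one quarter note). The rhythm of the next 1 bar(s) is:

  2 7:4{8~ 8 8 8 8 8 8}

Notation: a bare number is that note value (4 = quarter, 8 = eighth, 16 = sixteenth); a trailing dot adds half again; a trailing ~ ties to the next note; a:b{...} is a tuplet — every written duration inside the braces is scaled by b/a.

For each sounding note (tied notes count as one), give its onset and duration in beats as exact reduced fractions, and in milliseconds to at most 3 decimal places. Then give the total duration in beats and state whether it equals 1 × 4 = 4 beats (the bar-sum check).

1) 0.0ms=0b +810.811ms=2b
2) 810.811ms=2b +231.66ms=4/7b
3) 1042.471ms=18/7b +115.83ms=2/7b
4) 1158.301ms=20/7b +115.83ms=2/7b
5) 1274.131ms=22/7b +115.83ms=2/7b
6) 1389.961ms=24/7b +115.83ms=2/7b
7) 1505.792ms=26/7b +115.83ms=2/7b
Σ=4b of 4 (148bpm 4/4) — PASS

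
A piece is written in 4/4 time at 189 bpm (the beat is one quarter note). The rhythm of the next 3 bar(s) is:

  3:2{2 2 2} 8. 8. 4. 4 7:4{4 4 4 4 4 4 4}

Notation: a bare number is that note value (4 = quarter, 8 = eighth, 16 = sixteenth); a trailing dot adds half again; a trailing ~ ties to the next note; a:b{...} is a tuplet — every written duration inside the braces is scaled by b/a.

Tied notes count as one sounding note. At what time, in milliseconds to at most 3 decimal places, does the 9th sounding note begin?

note 9 onset = 60/7b = 2721.088ms

1. 0.0ms @ 0 + 423.28ms (4/3)
2. 423.28ms @ 4/3 + 423.28ms (4/3)
3. 846.561ms @ 8/3 + 423.28ms (4/3)
4. 1269.841ms @ 4 + 238.095ms (3/4)
5. 1507.937ms @ 19/4 + 238.095ms (3/4)
6. 1746.032ms @ 11/2 + 476.19ms (3/2)
7. 2222.222ms @ 7 + 317.46ms (1)
8. 2539.683ms @ 8 + 181.406ms (4/7)
9. 2721.088ms @ 60/7 + 181.406ms (4/7)
10. 2902.494ms @ 64/7 + 181.406ms (4/7)
11. 3083.9ms @ 68/7 + 181.406ms (4/7)
12. 3265.306ms @ 72/7 + 181.406ms (4/7)
13. 3446.712ms @ 76/7 + 181.406ms (4/7)
14. 3628.118ms @ 80/7 + 181.406ms (4/7)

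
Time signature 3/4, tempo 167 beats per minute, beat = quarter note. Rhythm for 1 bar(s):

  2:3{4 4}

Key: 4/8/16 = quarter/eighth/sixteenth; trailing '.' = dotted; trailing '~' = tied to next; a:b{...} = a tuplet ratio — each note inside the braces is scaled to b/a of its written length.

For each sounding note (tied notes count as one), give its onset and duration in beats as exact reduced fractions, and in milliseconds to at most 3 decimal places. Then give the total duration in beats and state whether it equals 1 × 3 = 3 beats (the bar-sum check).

1) 0.0ms=0b +538.922ms=3/2b
2) 538.922ms=3/2b +538.922ms=3/2b
Σ=3b of 3 (167bpm 3/4) — PASS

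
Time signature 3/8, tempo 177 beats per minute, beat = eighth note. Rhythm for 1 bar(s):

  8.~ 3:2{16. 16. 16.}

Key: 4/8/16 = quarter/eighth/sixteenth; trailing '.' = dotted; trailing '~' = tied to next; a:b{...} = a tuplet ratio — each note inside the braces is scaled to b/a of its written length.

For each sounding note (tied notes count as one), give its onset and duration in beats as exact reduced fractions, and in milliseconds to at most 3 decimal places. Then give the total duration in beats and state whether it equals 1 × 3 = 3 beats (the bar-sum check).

1) 0.0ms=0b +677.966ms=2b
2) 677.966ms=2b +169.492ms=1/2b
3) 847.458ms=5/2b +169.492ms=1/2b
Σ=3b of 3 (177bpm 3/8) — PASS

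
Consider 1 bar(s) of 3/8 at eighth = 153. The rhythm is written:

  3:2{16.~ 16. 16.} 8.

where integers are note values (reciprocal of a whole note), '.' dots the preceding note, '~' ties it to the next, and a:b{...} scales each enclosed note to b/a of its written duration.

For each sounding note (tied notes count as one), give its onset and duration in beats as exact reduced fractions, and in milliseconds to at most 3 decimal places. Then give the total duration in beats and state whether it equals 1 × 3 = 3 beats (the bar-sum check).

1) 0.0ms=0b +392.157ms=1b
2) 392.157ms=1b +196.078ms=1/2b
3) 588.235ms=3/2b +588.235ms=3/2b
Σ=3b of 3 (153bpm 3/8) — PASS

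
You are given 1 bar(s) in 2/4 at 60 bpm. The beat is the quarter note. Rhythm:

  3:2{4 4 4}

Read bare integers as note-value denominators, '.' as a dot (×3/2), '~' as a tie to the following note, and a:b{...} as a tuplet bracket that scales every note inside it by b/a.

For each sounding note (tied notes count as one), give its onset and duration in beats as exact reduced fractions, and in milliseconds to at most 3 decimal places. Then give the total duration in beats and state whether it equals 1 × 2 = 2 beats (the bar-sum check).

1) 0.0ms=0b +666.667ms=2/3b
2) 666.667ms=2/3b +666.667ms=2/3b
3) 1333.333ms=4/3b +666.667ms=2/3b
Σ=2b of 2 (60bpm 2/4) — PASS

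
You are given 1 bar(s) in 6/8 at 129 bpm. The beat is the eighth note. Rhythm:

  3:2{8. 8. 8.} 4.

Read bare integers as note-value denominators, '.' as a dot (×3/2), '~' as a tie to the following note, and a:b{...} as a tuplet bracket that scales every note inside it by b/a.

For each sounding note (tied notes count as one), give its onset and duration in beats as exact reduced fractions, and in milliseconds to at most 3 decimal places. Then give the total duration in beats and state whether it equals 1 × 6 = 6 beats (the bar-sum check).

1) 0.0ms=0b +465.116ms=1b
2) 465.116ms=1b +465.116ms=1b
3) 930.233ms=2b +465.116ms=1b
4) 1395.349ms=3b +1395.349ms=3b
Σ=6b of 6 (129bpm 6/8) — PASS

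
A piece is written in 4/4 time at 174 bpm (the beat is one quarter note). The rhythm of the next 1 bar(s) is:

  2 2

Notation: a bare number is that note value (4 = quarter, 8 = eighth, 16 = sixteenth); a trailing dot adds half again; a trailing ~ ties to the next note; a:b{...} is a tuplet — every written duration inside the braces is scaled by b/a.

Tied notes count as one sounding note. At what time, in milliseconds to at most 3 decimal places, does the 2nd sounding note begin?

note 2 onset = 2b = 689.655ms

1. 0.0ms @ 0 + 689.655ms (2)
2. 689.655ms @ 2 + 689.655ms (2)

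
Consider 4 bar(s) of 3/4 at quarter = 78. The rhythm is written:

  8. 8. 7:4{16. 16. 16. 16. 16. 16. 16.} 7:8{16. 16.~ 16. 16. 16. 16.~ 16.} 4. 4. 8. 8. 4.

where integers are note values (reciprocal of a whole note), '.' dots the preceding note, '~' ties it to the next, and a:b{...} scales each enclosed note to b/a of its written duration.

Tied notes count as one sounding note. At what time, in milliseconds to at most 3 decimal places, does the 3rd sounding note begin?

1. 0.0ms @ 0 + 576.923ms (3/4)
2. 576.923ms @ 3/4 + 576.923ms (3/4)
3. 1153.846ms @ 3/2 + 164.835ms (3/14)
4. 1318.681ms @ 12/7 + 164.835ms (3/14)
5. 1483.516ms @ 27/14 + 164.835ms (3/14)
6. 1648.352ms @ 15/7 + 164.835ms (3/14)
7. 1813.187ms @ 33/14 + 164.835ms (3/14)
8. 1978.022ms @ 18/7 + 164.835ms (3/14)
9. 2142.857ms @ 39/14 + 164.835ms (3/14)
10. 2307.692ms @ 3 + 329.67ms (3/7)
11. 2637.363ms @ 24/7 + 659.341ms (6/7)
12. 3296.703ms @ 30/7 + 329.67ms (3/7)
13. 3626.374ms @ 33/7 + 329.67ms (3/7)
14. 3956.044ms @ 36/7 + 659.341ms (6/7)
15. 4615.385ms @ 6 + 1153.846ms (3/2)
16. 5769.231ms @ 15/2 + 1153.846ms (3/2)
17. 6923.077ms @ 9 + 576.923ms (3/4)
18. 7500.0ms @ 39/4 + 576.923ms (3/4)
19. 8076.923ms @ 21/2 + 1153.846ms (3/2)

note 3 onset = 3/2b = 1153.846ms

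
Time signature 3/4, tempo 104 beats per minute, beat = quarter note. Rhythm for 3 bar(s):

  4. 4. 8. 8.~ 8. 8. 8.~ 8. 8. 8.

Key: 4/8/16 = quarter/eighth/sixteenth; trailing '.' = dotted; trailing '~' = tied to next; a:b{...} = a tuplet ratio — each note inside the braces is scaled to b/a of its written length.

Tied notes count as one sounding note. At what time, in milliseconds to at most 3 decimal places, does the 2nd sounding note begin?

note 2 onset = 3/2b = 865.385ms

1. 0.0ms @ 0 + 865.385ms (3/2)
2. 865.385ms @ 3/2 + 865.385ms (3/2)
3. 1730.769ms @ 3 + 432.692ms (3/4)
4. 2163.462ms @ 15/4 + 865.385ms (3/2)
5. 3028.846ms @ 21/4 + 432.692ms (3/4)
6. 3461.538ms @ 6 + 865.385ms (3/2)
7. 4326.923ms @ 15/2 + 432.692ms (3/4)
8. 4759.615ms @ 33/4 + 432.692ms (3/4)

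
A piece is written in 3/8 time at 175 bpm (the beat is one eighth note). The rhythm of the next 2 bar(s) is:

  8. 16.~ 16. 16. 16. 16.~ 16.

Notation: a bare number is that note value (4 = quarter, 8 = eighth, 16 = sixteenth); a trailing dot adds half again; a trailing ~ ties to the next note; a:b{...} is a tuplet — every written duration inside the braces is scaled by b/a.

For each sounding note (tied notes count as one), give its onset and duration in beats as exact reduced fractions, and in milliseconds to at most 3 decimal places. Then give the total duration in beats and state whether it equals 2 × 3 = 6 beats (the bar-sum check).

1) 0.0ms=0b +514.286ms=3/2b
2) 514.286ms=3/2b +514.286ms=3/2b
3) 1028.571ms=3b +257.143ms=3/4b
4) 1285.714ms=15/4b +257.143ms=3/4b
5) 1542.857ms=9/2b +514.286ms=3/2b
Σ=6b of 6 (175bpm 3/8) — PASS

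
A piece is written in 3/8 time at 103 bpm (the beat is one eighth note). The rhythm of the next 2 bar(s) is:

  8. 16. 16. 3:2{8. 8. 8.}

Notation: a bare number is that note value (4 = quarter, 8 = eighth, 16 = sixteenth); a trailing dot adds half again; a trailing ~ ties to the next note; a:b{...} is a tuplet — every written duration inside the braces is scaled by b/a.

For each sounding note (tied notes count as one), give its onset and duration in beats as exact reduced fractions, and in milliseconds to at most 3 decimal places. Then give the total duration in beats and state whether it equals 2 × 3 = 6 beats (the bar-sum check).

1) 0.0ms=0b +873.786ms=3/2b
2) 873.786ms=3/2b +436.893ms=3/4b
3) 1310.68ms=9/4b +436.893ms=3/4b
4) 1747.573ms=3b +582.524ms=1b
5) 2330.097ms=4b +582.524ms=1b
6) 2912.621ms=5b +582.524ms=1b
Σ=6b of 6 (103bpm 3/8) — PASS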